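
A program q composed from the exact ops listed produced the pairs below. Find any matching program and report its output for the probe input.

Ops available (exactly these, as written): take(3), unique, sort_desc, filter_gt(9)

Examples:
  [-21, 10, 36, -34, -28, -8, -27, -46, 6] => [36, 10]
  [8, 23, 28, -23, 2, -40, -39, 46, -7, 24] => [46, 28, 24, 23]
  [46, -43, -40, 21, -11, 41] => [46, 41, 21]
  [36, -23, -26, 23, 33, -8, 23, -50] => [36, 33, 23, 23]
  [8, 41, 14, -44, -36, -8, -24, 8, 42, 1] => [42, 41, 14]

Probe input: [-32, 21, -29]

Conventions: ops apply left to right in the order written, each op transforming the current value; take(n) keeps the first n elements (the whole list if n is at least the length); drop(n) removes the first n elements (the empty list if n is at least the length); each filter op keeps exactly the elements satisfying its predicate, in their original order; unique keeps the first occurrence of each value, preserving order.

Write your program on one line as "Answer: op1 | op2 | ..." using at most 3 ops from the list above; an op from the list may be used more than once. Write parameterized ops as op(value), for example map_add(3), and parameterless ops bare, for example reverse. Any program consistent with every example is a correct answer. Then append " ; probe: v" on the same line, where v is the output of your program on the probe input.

sort_desc | filter_gt(9) ; probe: [21]

Check, running the answer program on each example:
  [-21, 10, 36, -34, -28, -8, -27, -46, 6] -> [36, 10, 6, -8, -21, -27, -28, -34, -46] -> [36, 10]
  [8, 23, 28, -23, 2, -40, -39, 46, -7, 24] -> [46, 28, 24, 23, 8, 2, -7, -23, -39, -40] -> [46, 28, 24, 23]
  [46, -43, -40, 21, -11, 41] -> [46, 41, 21, -11, -40, -43] -> [46, 41, 21]
  [36, -23, -26, 23, 33, -8, 23, -50] -> [36, 33, 23, 23, -8, -23, -26, -50] -> [36, 33, 23, 23]
  [8, 41, 14, -44, -36, -8, -24, 8, 42, 1] -> [42, 41, 14, 8, 8, 1, -8, -24, -36, -44] -> [42, 41, 14]
  probe: [-32, 21, -29] -> [21, -29, -32] -> [21]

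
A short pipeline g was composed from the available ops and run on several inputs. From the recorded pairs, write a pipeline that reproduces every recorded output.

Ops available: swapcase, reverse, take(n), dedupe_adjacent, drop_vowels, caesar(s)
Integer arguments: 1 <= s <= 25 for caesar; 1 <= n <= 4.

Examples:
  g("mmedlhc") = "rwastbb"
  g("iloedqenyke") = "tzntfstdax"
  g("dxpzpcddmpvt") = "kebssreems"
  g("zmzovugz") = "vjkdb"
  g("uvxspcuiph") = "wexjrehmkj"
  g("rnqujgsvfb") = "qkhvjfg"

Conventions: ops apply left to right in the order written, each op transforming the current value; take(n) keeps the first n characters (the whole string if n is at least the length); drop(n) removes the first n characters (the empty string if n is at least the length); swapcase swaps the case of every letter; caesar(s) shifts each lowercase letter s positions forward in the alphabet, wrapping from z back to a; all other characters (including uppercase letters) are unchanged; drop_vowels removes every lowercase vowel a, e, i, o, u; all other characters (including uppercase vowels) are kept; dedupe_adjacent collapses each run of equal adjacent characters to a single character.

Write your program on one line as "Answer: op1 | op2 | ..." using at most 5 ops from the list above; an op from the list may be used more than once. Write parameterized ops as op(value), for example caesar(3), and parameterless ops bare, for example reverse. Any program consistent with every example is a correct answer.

caesar(21) | drop_vowels | reverse | caesar(1) | caesar(19)

Check, running the answer program on each example:
  "mmedlhc" -> "hhzygcx" -> "hhzygcx" -> "xcgyzhh" -> "ydhzaii" -> "rwastbb"
  "iloedqenyke" -> "dgjzylzitfz" -> "dgjzylztfz" -> "zftzlyzjgd" -> "aguamzakhe" -> "tzntfstdax"
  "dxpzpcddmpvt" -> "yskukxyyhkqo" -> "yskkxyyhkq" -> "qkhyyxkksy" -> "rlizzylltz" -> "kebssreems"
  "zmzovugz" -> "uhujqpbu" -> "hjqpb" -> "bpqjh" -> "cqrki" -> "vjkdb"
  "uvxspcuiph" -> "pqsnkxpdkc" -> "pqsnkxpdkc" -> "ckdpxknsqp" -> "dleqylotrq" -> "wexjrehmkj"
  "rnqujgsvfb" -> "milpebnqaw" -> "mlpbnqw" -> "wqnbplm" -> "xrocqmn" -> "qkhvjfg"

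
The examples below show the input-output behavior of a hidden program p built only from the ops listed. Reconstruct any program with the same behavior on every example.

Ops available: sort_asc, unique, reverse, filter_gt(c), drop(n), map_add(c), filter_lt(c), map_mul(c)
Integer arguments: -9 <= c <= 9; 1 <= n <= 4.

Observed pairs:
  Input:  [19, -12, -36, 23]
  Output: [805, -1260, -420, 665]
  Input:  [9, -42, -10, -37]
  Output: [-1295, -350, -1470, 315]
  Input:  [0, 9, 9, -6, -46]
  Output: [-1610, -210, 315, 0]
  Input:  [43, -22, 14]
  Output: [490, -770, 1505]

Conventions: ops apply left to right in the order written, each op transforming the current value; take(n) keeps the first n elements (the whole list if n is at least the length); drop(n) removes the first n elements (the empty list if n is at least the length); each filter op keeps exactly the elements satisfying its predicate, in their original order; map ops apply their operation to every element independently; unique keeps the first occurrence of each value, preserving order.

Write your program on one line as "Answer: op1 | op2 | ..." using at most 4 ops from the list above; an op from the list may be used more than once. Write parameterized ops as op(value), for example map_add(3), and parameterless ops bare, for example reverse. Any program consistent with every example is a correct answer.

map_mul(7) | map_mul(5) | reverse | unique

Check, running the answer program on each example:
  [19, -12, -36, 23] -> [133, -84, -252, 161] -> [665, -420, -1260, 805] -> [805, -1260, -420, 665] -> [805, -1260, -420, 665]
  [9, -42, -10, -37] -> [63, -294, -70, -259] -> [315, -1470, -350, -1295] -> [-1295, -350, -1470, 315] -> [-1295, -350, -1470, 315]
  [0, 9, 9, -6, -46] -> [0, 63, 63, -42, -322] -> [0, 315, 315, -210, -1610] -> [-1610, -210, 315, 315, 0] -> [-1610, -210, 315, 0]
  [43, -22, 14] -> [301, -154, 98] -> [1505, -770, 490] -> [490, -770, 1505] -> [490, -770, 1505]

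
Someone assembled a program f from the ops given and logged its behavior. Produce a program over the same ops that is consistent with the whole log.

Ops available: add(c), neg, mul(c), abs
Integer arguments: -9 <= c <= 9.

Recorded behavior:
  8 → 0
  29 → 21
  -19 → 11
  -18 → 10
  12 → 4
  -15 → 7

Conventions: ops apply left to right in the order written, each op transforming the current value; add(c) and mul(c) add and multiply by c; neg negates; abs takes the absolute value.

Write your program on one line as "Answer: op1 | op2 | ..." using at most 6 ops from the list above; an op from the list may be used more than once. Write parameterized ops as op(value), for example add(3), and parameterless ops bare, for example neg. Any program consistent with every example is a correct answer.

neg | abs | neg | add(8) | neg

Check, running the answer program on each example:
  8 -> -8 -> 8 -> -8 -> 0 -> 0
  29 -> -29 -> 29 -> -29 -> -21 -> 21
  -19 -> 19 -> 19 -> -19 -> -11 -> 11
  -18 -> 18 -> 18 -> -18 -> -10 -> 10
  12 -> -12 -> 12 -> -12 -> -4 -> 4
  -15 -> 15 -> 15 -> -15 -> -7 -> 7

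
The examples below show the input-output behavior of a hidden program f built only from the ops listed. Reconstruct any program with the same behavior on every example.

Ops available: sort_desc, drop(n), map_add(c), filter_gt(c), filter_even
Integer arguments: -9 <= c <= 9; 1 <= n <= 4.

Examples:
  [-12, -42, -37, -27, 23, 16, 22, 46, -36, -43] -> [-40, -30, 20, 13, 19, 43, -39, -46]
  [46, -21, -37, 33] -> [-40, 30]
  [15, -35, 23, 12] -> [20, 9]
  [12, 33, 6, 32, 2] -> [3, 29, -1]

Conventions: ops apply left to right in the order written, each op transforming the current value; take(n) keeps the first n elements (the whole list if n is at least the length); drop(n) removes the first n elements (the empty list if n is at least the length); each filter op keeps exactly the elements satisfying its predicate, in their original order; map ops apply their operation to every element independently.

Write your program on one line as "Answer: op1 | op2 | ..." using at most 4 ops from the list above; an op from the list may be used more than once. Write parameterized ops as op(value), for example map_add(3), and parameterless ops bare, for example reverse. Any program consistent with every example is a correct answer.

drop(1) | map_add(-3) | drop(1)

Check, running the answer program on each example:
  [-12, -42, -37, -27, 23, 16, 22, 46, -36, -43] -> [-42, -37, -27, 23, 16, 22, 46, -36, -43] -> [-45, -40, -30, 20, 13, 19, 43, -39, -46] -> [-40, -30, 20, 13, 19, 43, -39, -46]
  [46, -21, -37, 33] -> [-21, -37, 33] -> [-24, -40, 30] -> [-40, 30]
  [15, -35, 23, 12] -> [-35, 23, 12] -> [-38, 20, 9] -> [20, 9]
  [12, 33, 6, 32, 2] -> [33, 6, 32, 2] -> [30, 3, 29, -1] -> [3, 29, -1]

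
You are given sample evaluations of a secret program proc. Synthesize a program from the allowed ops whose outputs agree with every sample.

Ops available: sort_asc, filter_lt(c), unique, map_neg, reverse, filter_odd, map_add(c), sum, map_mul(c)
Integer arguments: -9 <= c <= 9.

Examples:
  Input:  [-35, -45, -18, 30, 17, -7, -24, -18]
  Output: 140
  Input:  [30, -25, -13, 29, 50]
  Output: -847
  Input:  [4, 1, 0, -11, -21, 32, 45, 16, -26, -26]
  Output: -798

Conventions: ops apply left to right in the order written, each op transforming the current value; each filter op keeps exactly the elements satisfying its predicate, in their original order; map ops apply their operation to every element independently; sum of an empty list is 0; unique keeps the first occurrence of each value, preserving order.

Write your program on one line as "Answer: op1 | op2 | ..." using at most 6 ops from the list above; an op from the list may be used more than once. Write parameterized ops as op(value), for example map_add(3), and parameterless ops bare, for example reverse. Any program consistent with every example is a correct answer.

map_add(3) | map_neg | map_add(-7) | map_mul(7) | sum

Check, running the answer program on each example:
  [-35, -45, -18, 30, 17, -7, -24, -18] -> [-32, -42, -15, 33, 20, -4, -21, -15] -> [32, 42, 15, -33, -20, 4, 21, 15] -> [25, 35, 8, -40, -27, -3, 14, 8] -> [175, 245, 56, -280, -189, -21, 98, 56] -> 140
  [30, -25, -13, 29, 50] -> [33, -22, -10, 32, 53] -> [-33, 22, 10, -32, -53] -> [-40, 15, 3, -39, -60] -> [-280, 105, 21, -273, -420] -> -847
  [4, 1, 0, -11, -21, 32, 45, 16, -26, -26] -> [7, 4, 3, -8, -18, 35, 48, 19, -23, -23] -> [-7, -4, -3, 8, 18, -35, -48, -19, 23, 23] -> [-14, -11, -10, 1, 11, -42, -55, -26, 16, 16] -> [-98, -77, -70, 7, 77, -294, -385, -182, 112, 112] -> -798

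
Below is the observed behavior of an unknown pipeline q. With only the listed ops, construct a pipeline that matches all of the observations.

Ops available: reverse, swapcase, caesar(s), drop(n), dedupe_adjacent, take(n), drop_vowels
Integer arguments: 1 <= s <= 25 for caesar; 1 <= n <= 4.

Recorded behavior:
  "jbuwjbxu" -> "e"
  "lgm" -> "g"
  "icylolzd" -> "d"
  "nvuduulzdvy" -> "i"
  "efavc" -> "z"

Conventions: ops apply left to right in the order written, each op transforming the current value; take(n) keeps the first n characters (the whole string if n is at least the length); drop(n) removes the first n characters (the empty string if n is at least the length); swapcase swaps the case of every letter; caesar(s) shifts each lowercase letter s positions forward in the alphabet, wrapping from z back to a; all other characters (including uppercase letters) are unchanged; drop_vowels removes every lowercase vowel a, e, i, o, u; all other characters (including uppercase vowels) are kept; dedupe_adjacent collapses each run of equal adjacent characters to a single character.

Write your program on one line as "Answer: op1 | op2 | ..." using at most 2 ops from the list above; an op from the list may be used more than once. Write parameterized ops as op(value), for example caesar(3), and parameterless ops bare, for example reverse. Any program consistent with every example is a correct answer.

caesar(21) | take(1)

Check, running the answer program on each example:
  "jbuwjbxu" -> "ewprewsp" -> "e"
  "lgm" -> "gbh" -> "g"
  "icylolzd" -> "dxtgjguy" -> "d"
  "nvuduulzdvy" -> "iqpyppguyqt" -> "i"
  "efavc" -> "zavqx" -> "z"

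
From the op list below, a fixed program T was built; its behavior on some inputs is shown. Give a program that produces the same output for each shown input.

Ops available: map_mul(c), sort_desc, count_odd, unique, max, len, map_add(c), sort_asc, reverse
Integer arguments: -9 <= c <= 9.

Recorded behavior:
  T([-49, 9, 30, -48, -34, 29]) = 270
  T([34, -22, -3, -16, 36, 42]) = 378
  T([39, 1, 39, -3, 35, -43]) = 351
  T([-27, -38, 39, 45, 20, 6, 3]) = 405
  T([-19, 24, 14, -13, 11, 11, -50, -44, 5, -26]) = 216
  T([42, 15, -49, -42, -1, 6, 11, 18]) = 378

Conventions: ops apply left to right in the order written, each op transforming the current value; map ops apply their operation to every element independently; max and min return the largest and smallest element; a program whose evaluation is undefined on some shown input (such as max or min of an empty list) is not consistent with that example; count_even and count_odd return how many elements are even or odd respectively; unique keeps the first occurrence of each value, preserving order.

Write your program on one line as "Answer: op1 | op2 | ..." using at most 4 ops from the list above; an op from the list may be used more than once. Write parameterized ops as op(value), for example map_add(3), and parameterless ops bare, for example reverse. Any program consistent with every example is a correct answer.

map_mul(9) | reverse | max

Check, running the answer program on each example:
  [-49, 9, 30, -48, -34, 29] -> [-441, 81, 270, -432, -306, 261] -> [261, -306, -432, 270, 81, -441] -> 270
  [34, -22, -3, -16, 36, 42] -> [306, -198, -27, -144, 324, 378] -> [378, 324, -144, -27, -198, 306] -> 378
  [39, 1, 39, -3, 35, -43] -> [351, 9, 351, -27, 315, -387] -> [-387, 315, -27, 351, 9, 351] -> 351
  [-27, -38, 39, 45, 20, 6, 3] -> [-243, -342, 351, 405, 180, 54, 27] -> [27, 54, 180, 405, 351, -342, -243] -> 405
  [-19, 24, 14, -13, 11, 11, -50, -44, 5, -26] -> [-171, 216, 126, -117, 99, 99, -450, -396, 45, -234] -> [-234, 45, -396, -450, 99, 99, -117, 126, 216, -171] -> 216
  [42, 15, -49, -42, -1, 6, 11, 18] -> [378, 135, -441, -378, -9, 54, 99, 162] -> [162, 99, 54, -9, -378, -441, 135, 378] -> 378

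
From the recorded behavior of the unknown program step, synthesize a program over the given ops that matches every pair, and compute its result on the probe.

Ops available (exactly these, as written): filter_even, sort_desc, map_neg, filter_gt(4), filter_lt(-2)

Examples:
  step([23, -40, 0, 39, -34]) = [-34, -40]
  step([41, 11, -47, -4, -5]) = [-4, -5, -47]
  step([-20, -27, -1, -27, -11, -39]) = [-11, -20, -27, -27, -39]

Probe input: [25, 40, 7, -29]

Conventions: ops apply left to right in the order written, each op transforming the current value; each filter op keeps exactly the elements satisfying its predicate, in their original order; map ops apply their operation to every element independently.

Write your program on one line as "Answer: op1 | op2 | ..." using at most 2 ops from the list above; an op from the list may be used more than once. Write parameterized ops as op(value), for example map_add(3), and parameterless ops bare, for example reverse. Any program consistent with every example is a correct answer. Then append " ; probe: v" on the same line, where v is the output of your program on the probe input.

sort_desc | filter_lt(-2) ; probe: [-29]

Check, running the answer program on each example:
  [23, -40, 0, 39, -34] -> [39, 23, 0, -34, -40] -> [-34, -40]
  [41, 11, -47, -4, -5] -> [41, 11, -4, -5, -47] -> [-4, -5, -47]
  [-20, -27, -1, -27, -11, -39] -> [-1, -11, -20, -27, -27, -39] -> [-11, -20, -27, -27, -39]
  probe: [25, 40, 7, -29] -> [40, 25, 7, -29] -> [-29]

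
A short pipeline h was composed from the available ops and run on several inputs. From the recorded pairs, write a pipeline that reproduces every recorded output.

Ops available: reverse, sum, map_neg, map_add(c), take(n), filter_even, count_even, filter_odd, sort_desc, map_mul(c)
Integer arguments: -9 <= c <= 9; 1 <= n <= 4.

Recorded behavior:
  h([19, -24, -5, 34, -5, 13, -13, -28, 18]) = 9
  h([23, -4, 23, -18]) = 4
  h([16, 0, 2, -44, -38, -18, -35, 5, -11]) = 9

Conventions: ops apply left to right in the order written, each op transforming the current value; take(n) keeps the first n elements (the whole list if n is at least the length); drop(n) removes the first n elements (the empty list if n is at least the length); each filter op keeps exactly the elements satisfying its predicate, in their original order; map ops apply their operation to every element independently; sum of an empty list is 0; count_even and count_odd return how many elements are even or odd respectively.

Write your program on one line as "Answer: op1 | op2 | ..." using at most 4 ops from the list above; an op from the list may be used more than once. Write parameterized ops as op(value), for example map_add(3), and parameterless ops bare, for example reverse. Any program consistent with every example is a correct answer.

sort_desc | map_mul(-4) | count_even

Check, running the answer program on each example:
  [19, -24, -5, 34, -5, 13, -13, -28, 18] -> [34, 19, 18, 13, -5, -5, -13, -24, -28] -> [-136, -76, -72, -52, 20, 20, 52, 96, 112] -> 9
  [23, -4, 23, -18] -> [23, 23, -4, -18] -> [-92, -92, 16, 72] -> 4
  [16, 0, 2, -44, -38, -18, -35, 5, -11] -> [16, 5, 2, 0, -11, -18, -35, -38, -44] -> [-64, -20, -8, 0, 44, 72, 140, 152, 176] -> 9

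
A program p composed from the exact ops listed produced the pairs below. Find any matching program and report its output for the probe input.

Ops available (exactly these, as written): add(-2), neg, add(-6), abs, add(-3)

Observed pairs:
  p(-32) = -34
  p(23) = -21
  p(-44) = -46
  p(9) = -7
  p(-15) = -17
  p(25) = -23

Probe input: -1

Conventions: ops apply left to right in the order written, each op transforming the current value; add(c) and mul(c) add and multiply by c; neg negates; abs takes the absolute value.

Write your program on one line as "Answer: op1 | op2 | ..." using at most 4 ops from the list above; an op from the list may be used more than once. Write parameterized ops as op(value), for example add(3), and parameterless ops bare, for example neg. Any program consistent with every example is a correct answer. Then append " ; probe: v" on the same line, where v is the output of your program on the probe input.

add(-2) | abs | neg ; probe: -3

Check, running the answer program on each example:
  -32 -> -34 -> 34 -> -34
  23 -> 21 -> 21 -> -21
  -44 -> -46 -> 46 -> -46
  9 -> 7 -> 7 -> -7
  -15 -> -17 -> 17 -> -17
  25 -> 23 -> 23 -> -23
  probe: -1 -> -3 -> 3 -> -3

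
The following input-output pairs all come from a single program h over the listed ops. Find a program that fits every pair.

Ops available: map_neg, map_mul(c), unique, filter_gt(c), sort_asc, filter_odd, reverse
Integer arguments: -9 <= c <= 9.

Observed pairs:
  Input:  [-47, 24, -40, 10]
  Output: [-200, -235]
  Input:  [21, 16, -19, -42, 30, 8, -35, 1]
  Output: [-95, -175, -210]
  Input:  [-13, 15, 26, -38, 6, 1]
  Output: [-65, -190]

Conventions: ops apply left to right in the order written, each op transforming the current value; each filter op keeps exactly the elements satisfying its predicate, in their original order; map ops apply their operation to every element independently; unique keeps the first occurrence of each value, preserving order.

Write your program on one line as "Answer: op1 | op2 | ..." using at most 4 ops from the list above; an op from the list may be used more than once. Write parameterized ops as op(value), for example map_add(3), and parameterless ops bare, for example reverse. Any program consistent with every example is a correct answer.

map_mul(-5) | filter_gt(8) | sort_asc | map_neg

Check, running the answer program on each example:
  [-47, 24, -40, 10] -> [235, -120, 200, -50] -> [235, 200] -> [200, 235] -> [-200, -235]
  [21, 16, -19, -42, 30, 8, -35, 1] -> [-105, -80, 95, 210, -150, -40, 175, -5] -> [95, 210, 175] -> [95, 175, 210] -> [-95, -175, -210]
  [-13, 15, 26, -38, 6, 1] -> [65, -75, -130, 190, -30, -5] -> [65, 190] -> [65, 190] -> [-65, -190]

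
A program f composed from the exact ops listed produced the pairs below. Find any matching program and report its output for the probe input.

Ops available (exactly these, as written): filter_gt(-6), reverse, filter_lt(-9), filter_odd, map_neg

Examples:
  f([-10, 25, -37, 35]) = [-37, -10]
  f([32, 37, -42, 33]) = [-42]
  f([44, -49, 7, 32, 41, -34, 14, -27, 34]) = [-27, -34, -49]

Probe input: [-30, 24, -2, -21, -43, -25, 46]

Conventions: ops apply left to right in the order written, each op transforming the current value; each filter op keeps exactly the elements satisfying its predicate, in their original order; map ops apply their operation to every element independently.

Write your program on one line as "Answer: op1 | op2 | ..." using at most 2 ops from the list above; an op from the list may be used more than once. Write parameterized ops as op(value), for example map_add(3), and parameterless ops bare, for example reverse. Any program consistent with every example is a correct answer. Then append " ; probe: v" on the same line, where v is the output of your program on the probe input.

filter_lt(-9) | reverse ; probe: [-25, -43, -21, -30]

Check, running the answer program on each example:
  [-10, 25, -37, 35] -> [-10, -37] -> [-37, -10]
  [32, 37, -42, 33] -> [-42] -> [-42]
  [44, -49, 7, 32, 41, -34, 14, -27, 34] -> [-49, -34, -27] -> [-27, -34, -49]
  probe: [-30, 24, -2, -21, -43, -25, 46] -> [-30, -21, -43, -25] -> [-25, -43, -21, -30]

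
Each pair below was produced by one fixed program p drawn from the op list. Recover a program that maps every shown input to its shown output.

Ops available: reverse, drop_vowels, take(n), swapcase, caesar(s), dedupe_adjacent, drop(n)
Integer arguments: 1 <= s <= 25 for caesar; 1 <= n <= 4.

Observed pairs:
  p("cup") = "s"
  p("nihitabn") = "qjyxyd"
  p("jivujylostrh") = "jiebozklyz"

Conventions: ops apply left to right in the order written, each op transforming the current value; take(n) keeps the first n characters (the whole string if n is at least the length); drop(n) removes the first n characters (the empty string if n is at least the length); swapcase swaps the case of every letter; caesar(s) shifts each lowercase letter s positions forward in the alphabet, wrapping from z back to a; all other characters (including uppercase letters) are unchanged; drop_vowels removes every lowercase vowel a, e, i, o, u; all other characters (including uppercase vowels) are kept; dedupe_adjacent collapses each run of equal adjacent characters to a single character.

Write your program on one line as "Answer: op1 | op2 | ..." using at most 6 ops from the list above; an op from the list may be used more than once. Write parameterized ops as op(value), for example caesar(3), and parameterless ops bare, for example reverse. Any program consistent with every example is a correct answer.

swapcase | reverse | swapcase | caesar(16) | drop(2)

Check, running the answer program on each example:
  "cup" -> "CUP" -> "PUC" -> "puc" -> "fks" -> "s"
  "nihitabn" -> "NIHITABN" -> "NBATIHIN" -> "nbatihin" -> "drqjyxyd" -> "qjyxyd"
  "jivujylostrh" -> "JIVUJYLOSTRH" -> "HRTSOLYJUVIJ" -> "hrtsolyjuvij" -> "xhjiebozklyz" -> "jiebozklyz"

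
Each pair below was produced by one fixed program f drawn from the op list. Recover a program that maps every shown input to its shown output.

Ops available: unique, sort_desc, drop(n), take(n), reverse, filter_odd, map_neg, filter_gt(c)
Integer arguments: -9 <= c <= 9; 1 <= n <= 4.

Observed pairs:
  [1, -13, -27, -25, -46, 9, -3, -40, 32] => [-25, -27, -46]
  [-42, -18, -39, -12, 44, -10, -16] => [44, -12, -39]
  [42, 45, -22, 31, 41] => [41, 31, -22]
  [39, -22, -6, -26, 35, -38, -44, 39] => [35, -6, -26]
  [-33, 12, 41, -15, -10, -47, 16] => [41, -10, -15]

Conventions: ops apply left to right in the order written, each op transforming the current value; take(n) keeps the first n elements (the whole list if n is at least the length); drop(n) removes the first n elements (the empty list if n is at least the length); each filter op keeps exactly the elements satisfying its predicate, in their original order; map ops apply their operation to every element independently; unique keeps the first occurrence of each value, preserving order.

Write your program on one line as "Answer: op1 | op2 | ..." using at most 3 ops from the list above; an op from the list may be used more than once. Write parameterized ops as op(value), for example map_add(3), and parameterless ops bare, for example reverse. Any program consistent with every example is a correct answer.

drop(2) | take(3) | sort_desc

Check, running the answer program on each example:
  [1, -13, -27, -25, -46, 9, -3, -40, 32] -> [-27, -25, -46, 9, -3, -40, 32] -> [-27, -25, -46] -> [-25, -27, -46]
  [-42, -18, -39, -12, 44, -10, -16] -> [-39, -12, 44, -10, -16] -> [-39, -12, 44] -> [44, -12, -39]
  [42, 45, -22, 31, 41] -> [-22, 31, 41] -> [-22, 31, 41] -> [41, 31, -22]
  [39, -22, -6, -26, 35, -38, -44, 39] -> [-6, -26, 35, -38, -44, 39] -> [-6, -26, 35] -> [35, -6, -26]
  [-33, 12, 41, -15, -10, -47, 16] -> [41, -15, -10, -47, 16] -> [41, -15, -10] -> [41, -10, -15]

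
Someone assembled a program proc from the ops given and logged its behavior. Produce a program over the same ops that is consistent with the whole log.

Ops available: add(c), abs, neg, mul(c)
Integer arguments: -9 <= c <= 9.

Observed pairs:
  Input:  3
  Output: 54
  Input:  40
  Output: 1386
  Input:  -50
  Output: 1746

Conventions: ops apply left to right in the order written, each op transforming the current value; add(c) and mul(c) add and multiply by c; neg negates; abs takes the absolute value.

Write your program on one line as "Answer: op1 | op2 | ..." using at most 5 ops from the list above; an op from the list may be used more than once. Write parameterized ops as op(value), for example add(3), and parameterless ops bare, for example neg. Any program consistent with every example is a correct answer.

abs | mul(6) | add(-2) | add(-7) | mul(6)

Check, running the answer program on each example:
  3 -> 3 -> 18 -> 16 -> 9 -> 54
  40 -> 40 -> 240 -> 238 -> 231 -> 1386
  -50 -> 50 -> 300 -> 298 -> 291 -> 1746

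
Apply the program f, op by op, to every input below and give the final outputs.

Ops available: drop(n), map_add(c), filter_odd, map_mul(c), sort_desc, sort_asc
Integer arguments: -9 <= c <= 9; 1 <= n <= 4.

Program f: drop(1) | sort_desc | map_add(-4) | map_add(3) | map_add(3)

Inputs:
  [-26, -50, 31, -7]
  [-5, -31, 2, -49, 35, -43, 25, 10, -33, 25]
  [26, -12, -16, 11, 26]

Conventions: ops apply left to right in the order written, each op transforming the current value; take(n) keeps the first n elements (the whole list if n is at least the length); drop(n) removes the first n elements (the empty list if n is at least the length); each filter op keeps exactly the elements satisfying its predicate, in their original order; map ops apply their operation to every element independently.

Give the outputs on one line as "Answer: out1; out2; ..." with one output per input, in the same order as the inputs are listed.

Execution, op by op:
  [-26, -50, 31, -7] -> [-50, 31, -7] -> [31, -7, -50] -> [27, -11, -54] -> [30, -8, -51] -> [33, -5, -48]
  [-5, -31, 2, -49, 35, -43, 25, 10, -33, 25] -> [-31, 2, -49, 35, -43, 25, 10, -33, 25] -> [35, 25, 25, 10, 2, -31, -33, -43, -49] -> [31, 21, 21, 6, -2, -35, -37, -47, -53] -> [34, 24, 24, 9, 1, -32, -34, -44, -50] -> [37, 27, 27, 12, 4, -29, -31, -41, -47]
  [26, -12, -16, 11, 26] -> [-12, -16, 11, 26] -> [26, 11, -12, -16] -> [22, 7, -16, -20] -> [25, 10, -13, -17] -> [28, 13, -10, -14]

[33, -5, -48]; [37, 27, 27, 12, 4, -29, -31, -41, -47]; [28, 13, -10, -14]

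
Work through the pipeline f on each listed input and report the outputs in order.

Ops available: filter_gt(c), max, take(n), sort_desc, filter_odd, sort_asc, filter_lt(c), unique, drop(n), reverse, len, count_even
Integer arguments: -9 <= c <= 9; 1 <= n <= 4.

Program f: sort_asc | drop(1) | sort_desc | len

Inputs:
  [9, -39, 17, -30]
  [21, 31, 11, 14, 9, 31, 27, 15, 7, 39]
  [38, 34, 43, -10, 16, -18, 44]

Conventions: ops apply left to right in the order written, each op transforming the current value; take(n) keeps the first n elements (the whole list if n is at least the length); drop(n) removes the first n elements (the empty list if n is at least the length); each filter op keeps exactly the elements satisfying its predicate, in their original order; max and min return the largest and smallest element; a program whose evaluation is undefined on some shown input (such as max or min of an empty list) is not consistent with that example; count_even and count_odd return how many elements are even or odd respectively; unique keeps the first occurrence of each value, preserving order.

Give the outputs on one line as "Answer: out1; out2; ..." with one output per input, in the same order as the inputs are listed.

3; 9; 6

Execution, op by op:
  [9, -39, 17, -30] -> [-39, -30, 9, 17] -> [-30, 9, 17] -> [17, 9, -30] -> 3
  [21, 31, 11, 14, 9, 31, 27, 15, 7, 39] -> [7, 9, 11, 14, 15, 21, 27, 31, 31, 39] -> [9, 11, 14, 15, 21, 27, 31, 31, 39] -> [39, 31, 31, 27, 21, 15, 14, 11, 9] -> 9
  [38, 34, 43, -10, 16, -18, 44] -> [-18, -10, 16, 34, 38, 43, 44] -> [-10, 16, 34, 38, 43, 44] -> [44, 43, 38, 34, 16, -10] -> 6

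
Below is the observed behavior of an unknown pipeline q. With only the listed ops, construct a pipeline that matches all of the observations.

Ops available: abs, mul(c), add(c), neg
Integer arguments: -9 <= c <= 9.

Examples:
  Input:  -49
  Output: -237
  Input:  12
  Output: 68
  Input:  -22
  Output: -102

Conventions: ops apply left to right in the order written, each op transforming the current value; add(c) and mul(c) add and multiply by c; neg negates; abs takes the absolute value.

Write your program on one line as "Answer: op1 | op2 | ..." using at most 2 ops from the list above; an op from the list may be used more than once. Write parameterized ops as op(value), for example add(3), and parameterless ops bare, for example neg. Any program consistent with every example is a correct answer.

mul(5) | add(8)

Check, running the answer program on each example:
  -49 -> -245 -> -237
  12 -> 60 -> 68
  -22 -> -110 -> -102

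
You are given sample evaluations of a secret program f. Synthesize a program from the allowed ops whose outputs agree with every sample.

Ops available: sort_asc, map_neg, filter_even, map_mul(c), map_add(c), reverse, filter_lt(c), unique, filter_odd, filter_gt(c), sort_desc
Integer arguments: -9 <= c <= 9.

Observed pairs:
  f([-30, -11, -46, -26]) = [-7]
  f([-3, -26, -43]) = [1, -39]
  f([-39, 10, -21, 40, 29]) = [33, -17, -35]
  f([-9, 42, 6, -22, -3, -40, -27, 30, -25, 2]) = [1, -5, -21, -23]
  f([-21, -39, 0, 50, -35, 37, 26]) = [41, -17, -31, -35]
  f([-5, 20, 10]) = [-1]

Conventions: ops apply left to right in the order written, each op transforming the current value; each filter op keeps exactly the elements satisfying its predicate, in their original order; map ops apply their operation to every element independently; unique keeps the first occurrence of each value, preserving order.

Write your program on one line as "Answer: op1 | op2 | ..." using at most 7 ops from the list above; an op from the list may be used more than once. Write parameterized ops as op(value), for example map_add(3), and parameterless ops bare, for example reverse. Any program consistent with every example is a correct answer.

filter_odd | sort_desc | sort_asc | map_add(-1) | map_add(5) | sort_desc

Check, running the answer program on each example:
  [-30, -11, -46, -26] -> [-11] -> [-11] -> [-11] -> [-12] -> [-7] -> [-7]
  [-3, -26, -43] -> [-3, -43] -> [-3, -43] -> [-43, -3] -> [-44, -4] -> [-39, 1] -> [1, -39]
  [-39, 10, -21, 40, 29] -> [-39, -21, 29] -> [29, -21, -39] -> [-39, -21, 29] -> [-40, -22, 28] -> [-35, -17, 33] -> [33, -17, -35]
  [-9, 42, 6, -22, -3, -40, -27, 30, -25, 2] -> [-9, -3, -27, -25] -> [-3, -9, -25, -27] -> [-27, -25, -9, -3] -> [-28, -26, -10, -4] -> [-23, -21, -5, 1] -> [1, -5, -21, -23]
  [-21, -39, 0, 50, -35, 37, 26] -> [-21, -39, -35, 37] -> [37, -21, -35, -39] -> [-39, -35, -21, 37] -> [-40, -36, -22, 36] -> [-35, -31, -17, 41] -> [41, -17, -31, -35]
  [-5, 20, 10] -> [-5] -> [-5] -> [-5] -> [-6] -> [-1] -> [-1]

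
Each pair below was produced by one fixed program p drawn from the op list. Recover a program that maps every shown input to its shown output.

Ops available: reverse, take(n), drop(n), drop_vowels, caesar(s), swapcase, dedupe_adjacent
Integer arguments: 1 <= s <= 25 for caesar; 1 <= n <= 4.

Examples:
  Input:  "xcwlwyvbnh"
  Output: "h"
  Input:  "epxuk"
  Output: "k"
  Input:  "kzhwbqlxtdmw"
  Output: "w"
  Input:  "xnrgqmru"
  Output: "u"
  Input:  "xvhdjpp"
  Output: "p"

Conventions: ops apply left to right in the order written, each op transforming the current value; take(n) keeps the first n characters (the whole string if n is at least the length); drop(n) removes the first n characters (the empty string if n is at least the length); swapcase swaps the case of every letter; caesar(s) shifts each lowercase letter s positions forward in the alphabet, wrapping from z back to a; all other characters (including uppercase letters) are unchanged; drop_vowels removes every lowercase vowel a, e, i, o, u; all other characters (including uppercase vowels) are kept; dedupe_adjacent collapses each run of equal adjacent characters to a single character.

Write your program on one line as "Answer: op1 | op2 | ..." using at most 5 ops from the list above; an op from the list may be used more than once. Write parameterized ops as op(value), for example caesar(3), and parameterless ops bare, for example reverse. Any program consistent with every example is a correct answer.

swapcase | reverse | dedupe_adjacent | take(1) | swapcase

Check, running the answer program on each example:
  "xcwlwyvbnh" -> "XCWLWYVBNH" -> "HNBVYWLWCX" -> "HNBVYWLWCX" -> "H" -> "h"
  "epxuk" -> "EPXUK" -> "KUXPE" -> "KUXPE" -> "K" -> "k"
  "kzhwbqlxtdmw" -> "KZHWBQLXTDMW" -> "WMDTXLQBWHZK" -> "WMDTXLQBWHZK" -> "W" -> "w"
  "xnrgqmru" -> "XNRGQMRU" -> "URMQGRNX" -> "URMQGRNX" -> "U" -> "u"
  "xvhdjpp" -> "XVHDJPP" -> "PPJDHVX" -> "PJDHVX" -> "P" -> "p"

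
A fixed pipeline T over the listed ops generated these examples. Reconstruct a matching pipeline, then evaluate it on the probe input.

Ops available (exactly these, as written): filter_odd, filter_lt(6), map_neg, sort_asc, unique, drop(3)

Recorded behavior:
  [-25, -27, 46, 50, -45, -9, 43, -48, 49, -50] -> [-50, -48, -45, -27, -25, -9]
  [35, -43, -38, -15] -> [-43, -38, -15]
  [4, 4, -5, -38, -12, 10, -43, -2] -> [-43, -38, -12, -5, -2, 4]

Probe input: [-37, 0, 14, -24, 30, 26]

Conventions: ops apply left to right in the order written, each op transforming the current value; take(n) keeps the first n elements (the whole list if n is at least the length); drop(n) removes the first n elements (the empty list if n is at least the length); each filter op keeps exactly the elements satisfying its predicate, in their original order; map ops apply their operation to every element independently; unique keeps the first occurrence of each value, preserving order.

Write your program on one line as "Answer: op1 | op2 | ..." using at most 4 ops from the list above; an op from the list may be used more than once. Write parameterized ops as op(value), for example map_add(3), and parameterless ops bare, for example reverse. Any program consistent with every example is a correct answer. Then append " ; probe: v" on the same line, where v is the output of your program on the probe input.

filter_lt(6) | unique | sort_asc ; probe: [-37, -24, 0]

Check, running the answer program on each example:
  [-25, -27, 46, 50, -45, -9, 43, -48, 49, -50] -> [-25, -27, -45, -9, -48, -50] -> [-25, -27, -45, -9, -48, -50] -> [-50, -48, -45, -27, -25, -9]
  [35, -43, -38, -15] -> [-43, -38, -15] -> [-43, -38, -15] -> [-43, -38, -15]
  [4, 4, -5, -38, -12, 10, -43, -2] -> [4, 4, -5, -38, -12, -43, -2] -> [4, -5, -38, -12, -43, -2] -> [-43, -38, -12, -5, -2, 4]
  probe: [-37, 0, 14, -24, 30, 26] -> [-37, 0, -24] -> [-37, 0, -24] -> [-37, -24, 0]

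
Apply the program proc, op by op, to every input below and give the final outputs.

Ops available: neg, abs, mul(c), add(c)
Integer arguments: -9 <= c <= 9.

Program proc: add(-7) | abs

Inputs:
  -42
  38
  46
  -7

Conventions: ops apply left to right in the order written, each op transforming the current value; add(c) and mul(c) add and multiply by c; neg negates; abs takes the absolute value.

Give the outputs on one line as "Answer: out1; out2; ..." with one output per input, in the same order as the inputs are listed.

Execution, op by op:
  -42 -> -49 -> 49
  38 -> 31 -> 31
  46 -> 39 -> 39
  -7 -> -14 -> 14

49; 31; 39; 14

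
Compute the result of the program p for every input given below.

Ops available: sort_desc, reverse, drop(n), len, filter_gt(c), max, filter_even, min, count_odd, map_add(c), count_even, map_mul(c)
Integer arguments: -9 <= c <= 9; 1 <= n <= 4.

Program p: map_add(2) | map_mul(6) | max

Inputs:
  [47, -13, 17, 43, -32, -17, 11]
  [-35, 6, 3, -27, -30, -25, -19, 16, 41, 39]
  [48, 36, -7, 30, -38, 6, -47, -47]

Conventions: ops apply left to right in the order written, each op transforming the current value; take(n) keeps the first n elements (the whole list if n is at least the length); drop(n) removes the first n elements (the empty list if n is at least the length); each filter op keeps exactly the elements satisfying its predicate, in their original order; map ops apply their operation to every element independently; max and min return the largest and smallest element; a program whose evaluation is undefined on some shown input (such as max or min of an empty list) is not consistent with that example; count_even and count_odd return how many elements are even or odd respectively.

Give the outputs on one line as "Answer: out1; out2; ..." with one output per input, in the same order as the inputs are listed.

Execution, op by op:
  [47, -13, 17, 43, -32, -17, 11] -> [49, -11, 19, 45, -30, -15, 13] -> [294, -66, 114, 270, -180, -90, 78] -> 294
  [-35, 6, 3, -27, -30, -25, -19, 16, 41, 39] -> [-33, 8, 5, -25, -28, -23, -17, 18, 43, 41] -> [-198, 48, 30, -150, -168, -138, -102, 108, 258, 246] -> 258
  [48, 36, -7, 30, -38, 6, -47, -47] -> [50, 38, -5, 32, -36, 8, -45, -45] -> [300, 228, -30, 192, -216, 48, -270, -270] -> 300

294; 258; 300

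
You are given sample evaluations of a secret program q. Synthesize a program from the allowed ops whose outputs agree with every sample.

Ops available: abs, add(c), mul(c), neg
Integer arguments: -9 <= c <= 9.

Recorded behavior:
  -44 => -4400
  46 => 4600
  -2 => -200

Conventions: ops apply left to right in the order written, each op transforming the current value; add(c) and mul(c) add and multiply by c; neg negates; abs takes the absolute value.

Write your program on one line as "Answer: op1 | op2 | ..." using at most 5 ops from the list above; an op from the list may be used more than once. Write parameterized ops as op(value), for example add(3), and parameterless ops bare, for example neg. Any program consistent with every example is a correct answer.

neg | mul(5) | neg | mul(5) | mul(4)

Check, running the answer program on each example:
  -44 -> 44 -> 220 -> -220 -> -1100 -> -4400
  46 -> -46 -> -230 -> 230 -> 1150 -> 4600
  -2 -> 2 -> 10 -> -10 -> -50 -> -200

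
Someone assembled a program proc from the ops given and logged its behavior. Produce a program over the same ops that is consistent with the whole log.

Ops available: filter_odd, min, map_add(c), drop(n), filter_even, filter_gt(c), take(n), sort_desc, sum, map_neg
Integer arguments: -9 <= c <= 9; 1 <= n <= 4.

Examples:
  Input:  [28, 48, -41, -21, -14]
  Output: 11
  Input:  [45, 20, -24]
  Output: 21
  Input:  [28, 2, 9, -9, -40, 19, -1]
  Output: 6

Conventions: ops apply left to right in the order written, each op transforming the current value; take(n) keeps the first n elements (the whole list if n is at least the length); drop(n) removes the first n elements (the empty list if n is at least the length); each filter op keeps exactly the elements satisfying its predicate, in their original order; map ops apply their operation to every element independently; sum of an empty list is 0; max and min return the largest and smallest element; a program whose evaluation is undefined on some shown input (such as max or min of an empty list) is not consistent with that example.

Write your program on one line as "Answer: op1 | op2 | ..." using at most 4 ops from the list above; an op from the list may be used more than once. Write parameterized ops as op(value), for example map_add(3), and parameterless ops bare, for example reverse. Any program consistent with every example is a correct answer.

map_add(3) | map_neg | filter_gt(-2) | min

Check, running the answer program on each example:
  [28, 48, -41, -21, -14] -> [31, 51, -38, -18, -11] -> [-31, -51, 38, 18, 11] -> [38, 18, 11] -> 11
  [45, 20, -24] -> [48, 23, -21] -> [-48, -23, 21] -> [21] -> 21
  [28, 2, 9, -9, -40, 19, -1] -> [31, 5, 12, -6, -37, 22, 2] -> [-31, -5, -12, 6, 37, -22, -2] -> [6, 37] -> 6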